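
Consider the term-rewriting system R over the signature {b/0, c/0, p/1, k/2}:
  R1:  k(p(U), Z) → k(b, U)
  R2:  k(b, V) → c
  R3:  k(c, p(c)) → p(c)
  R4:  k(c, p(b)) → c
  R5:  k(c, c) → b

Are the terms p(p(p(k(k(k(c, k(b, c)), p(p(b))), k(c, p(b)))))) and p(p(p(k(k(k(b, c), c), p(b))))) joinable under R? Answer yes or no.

no — NF(t₁) = p(p(p(b))), NF(t₂) = p(p(p(c)))

Reduce t₁ = p(p(p(k(k(k(c, k(b, c)), p(p(b))), k(c, p(b)))))):
1. p(p(p(k(k(k(c, k(b, c)), p(p(b))), k(c, p(b))))))  →  p(p(p(k(k(k(c, c), p(p(b))), k(c, p(b))))))   [R2 at 1.1.1.1.1.2]
2. p(p(p(k(k(k(c, c), p(p(b))), k(c, p(b))))))  →  p(p(p(k(k(b, p(p(b))), k(c, p(b))))))   [R5 at 1.1.1.1.1]
3. p(p(p(k(k(b, p(p(b))), k(c, p(b))))))  →  p(p(p(k(c, k(c, p(b))))))   [R2 at 1.1.1.1]
4. p(p(p(k(c, k(c, p(b))))))  →  p(p(p(k(c, c))))   [R4 at 1.1.1.2]
5. p(p(p(k(c, c))))  →  p(p(p(b)))   [R5 at 1.1.1]

Reduce t₂ = p(p(p(k(k(k(b, c), c), p(b))))):
1. p(p(p(k(k(k(b, c), c), p(b)))))  →  p(p(p(k(k(c, c), p(b)))))   [R2 at 1.1.1.1.1]
2. p(p(p(k(k(c, c), p(b)))))  →  p(p(p(k(b, p(b)))))   [R5 at 1.1.1.1]
3. p(p(p(k(b, p(b)))))  →  p(p(p(c)))   [R2 at 1.1.1]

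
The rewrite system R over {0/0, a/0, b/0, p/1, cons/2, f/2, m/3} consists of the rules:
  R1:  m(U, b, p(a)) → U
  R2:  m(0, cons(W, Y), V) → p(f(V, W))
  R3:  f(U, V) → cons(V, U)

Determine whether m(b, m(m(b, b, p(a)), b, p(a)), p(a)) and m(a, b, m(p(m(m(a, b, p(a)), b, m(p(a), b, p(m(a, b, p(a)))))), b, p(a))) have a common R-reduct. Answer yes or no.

no — NF(t₁) = b, NF(t₂) = a

Reduce t₁ = m(b, m(m(b, b, p(a)), b, p(a)), p(a)):
1. m(b, m(m(b, b, p(a)), b, p(a)), p(a))  →  m(b, m(b, b, p(a)), p(a))   [R1 at 2]
2. m(b, m(b, b, p(a)), p(a))  →  m(b, b, p(a))   [R1 at 2]
3. m(b, b, p(a))  →  b   [R1 at ε]

Reduce t₂ = m(a, b, m(p(m(m(a, b, p(a)), b, m(p(a), b, p(m(a, b, p(a)))))), b, p(a))):
1. m(a, b, m(p(m(m(a, b, p(a)), b, m(p(a), b, p(m(a, b, p(a)))))), b, p(a)))  →  m(a, b, p(m(m(a, b, p(a)), b, m(p(a), b, p(m(a, b, p(a)))))))   [R1 at 3]
2. m(a, b, p(m(m(a, b, p(a)), b, m(p(a), b, p(m(a, b, p(a)))))))  →  m(a, b, p(m(a, b, m(p(a), b, p(m(a, b, p(a)))))))   [R1 at 3.1.1]
3. m(a, b, p(m(a, b, m(p(a), b, p(m(a, b, p(a)))))))  →  m(a, b, p(m(a, b, m(p(a), b, p(a)))))   [R1 at 3.1.3.3.1]
4. m(a, b, p(m(a, b, m(p(a), b, p(a)))))  →  m(a, b, p(m(a, b, p(a))))   [R1 at 3.1.3]
5. m(a, b, p(m(a, b, p(a))))  →  m(a, b, p(a))   [R1 at 3.1]
6. m(a, b, p(a))  →  a   [R1 at ε]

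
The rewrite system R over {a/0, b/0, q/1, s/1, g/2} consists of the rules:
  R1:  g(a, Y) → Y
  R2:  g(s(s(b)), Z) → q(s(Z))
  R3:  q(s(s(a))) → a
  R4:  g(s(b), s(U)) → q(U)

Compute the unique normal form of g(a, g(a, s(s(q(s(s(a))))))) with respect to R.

s(s(a))

1. g(a, g(a, s(s(q(s(s(a)))))))  →  g(a, s(s(q(s(s(a))))))   [R1 at ε]
2. g(a, s(s(q(s(s(a))))))  →  s(s(q(s(s(a)))))   [R1 at ε]
3. s(s(q(s(s(a)))))  →  s(s(a))   [R3 at 1.1]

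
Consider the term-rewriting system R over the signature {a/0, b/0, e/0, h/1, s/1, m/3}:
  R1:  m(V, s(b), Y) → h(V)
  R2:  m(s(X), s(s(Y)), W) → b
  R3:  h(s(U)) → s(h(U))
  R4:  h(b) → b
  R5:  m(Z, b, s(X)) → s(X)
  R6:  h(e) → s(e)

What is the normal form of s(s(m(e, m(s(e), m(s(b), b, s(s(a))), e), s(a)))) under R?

s(s(s(a)))

1. s(s(m(e, m(s(e), m(s(b), b, s(s(a))), e), s(a))))  →  s(s(m(e, m(s(e), s(s(a)), e), s(a))))   [R5 at 1.1.2.2]
2. s(s(m(e, m(s(e), s(s(a)), e), s(a))))  →  s(s(m(e, b, s(a))))   [R2 at 1.1.2]
3. s(s(m(e, b, s(a))))  →  s(s(s(a)))   [R5 at 1.1]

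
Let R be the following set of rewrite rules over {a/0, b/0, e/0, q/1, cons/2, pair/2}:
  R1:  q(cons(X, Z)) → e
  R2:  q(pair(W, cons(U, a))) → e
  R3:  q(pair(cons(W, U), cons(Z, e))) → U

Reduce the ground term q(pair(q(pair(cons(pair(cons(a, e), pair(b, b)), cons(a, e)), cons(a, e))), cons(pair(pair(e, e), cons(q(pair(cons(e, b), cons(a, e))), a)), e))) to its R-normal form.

e

1. q(pair(q(pair(cons(pair(cons(a, e), pair(b, b)), cons(a, e)), cons(a, e))), cons(pair(pair(e, e), cons(q(pair(cons(e, b), cons(a, e))), a)), e)))  →  q(pair(cons(a, e), cons(pair(pair(e, e), cons(q(pair(cons(e, b), cons(a, e))), a)), e)))   [R3 at 1.1]
2. q(pair(cons(a, e), cons(pair(pair(e, e), cons(q(pair(cons(e, b), cons(a, e))), a)), e)))  →  e   [R3 at ε]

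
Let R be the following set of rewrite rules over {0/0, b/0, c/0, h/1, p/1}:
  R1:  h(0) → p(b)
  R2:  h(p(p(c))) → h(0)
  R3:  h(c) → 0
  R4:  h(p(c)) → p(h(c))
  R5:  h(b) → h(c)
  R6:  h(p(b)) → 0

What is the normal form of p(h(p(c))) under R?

p(p(0))

1. p(h(p(c)))  →  p(p(h(c)))   [R4 at 1]
2. p(p(h(c)))  →  p(p(0))   [R3 at 1.1]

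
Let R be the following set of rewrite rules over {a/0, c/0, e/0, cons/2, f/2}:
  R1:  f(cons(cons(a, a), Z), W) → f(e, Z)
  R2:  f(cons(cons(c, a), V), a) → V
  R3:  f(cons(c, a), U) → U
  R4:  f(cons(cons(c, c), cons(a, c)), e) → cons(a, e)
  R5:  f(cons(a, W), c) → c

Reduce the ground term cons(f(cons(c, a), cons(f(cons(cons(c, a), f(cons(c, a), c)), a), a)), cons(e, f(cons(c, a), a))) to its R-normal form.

1. cons(f(cons(c, a), cons(f(cons(cons(c, a), f(cons(c, a), c)), a), a)), cons(e, f(cons(c, a), a)))  →  cons(cons(f(cons(cons(c, a), f(cons(c, a), c)), a), a), cons(e, f(cons(c, a), a)))   [R3 at 1]
2. cons(cons(f(cons(cons(c, a), f(cons(c, a), c)), a), a), cons(e, f(cons(c, a), a)))  →  cons(cons(f(cons(c, a), c), a), cons(e, f(cons(c, a), a)))   [R2 at 1.1]
3. cons(cons(f(cons(c, a), c), a), cons(e, f(cons(c, a), a)))  →  cons(cons(c, a), cons(e, f(cons(c, a), a)))   [R3 at 1.1]
4. cons(cons(c, a), cons(e, f(cons(c, a), a)))  →  cons(cons(c, a), cons(e, a))   [R3 at 2.2]

cons(cons(c, a), cons(e, a))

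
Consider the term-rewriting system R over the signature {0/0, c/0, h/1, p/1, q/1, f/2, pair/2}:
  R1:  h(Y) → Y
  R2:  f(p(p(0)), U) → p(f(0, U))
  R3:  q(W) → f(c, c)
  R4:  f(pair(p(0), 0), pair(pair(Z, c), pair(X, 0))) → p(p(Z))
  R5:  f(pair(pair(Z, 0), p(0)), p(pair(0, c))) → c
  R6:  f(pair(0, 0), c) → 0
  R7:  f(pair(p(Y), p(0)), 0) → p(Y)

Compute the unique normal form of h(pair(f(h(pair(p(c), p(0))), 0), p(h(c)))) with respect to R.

1. h(pair(f(h(pair(p(c), p(0))), 0), p(h(c))))  →  pair(f(h(pair(p(c), p(0))), 0), p(h(c)))   [R1 at ε]
2. pair(f(h(pair(p(c), p(0))), 0), p(h(c)))  →  pair(f(pair(p(c), p(0)), 0), p(h(c)))   [R1 at 1.1]
3. pair(f(pair(p(c), p(0)), 0), p(h(c)))  →  pair(p(c), p(h(c)))   [R7 at 1]
4. pair(p(c), p(h(c)))  →  pair(p(c), p(c))   [R1 at 2.1]

pair(p(c), p(c))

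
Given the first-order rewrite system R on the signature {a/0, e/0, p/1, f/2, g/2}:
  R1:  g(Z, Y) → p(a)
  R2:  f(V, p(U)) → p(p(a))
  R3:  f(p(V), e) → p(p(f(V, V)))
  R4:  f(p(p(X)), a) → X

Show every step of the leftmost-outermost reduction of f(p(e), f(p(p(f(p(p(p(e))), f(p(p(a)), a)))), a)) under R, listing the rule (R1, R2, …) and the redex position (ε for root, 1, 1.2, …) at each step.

p(p(a))

1. f(p(e), f(p(p(f(p(p(p(e))), f(p(p(a)), a)))), a))  →  f(p(e), f(p(p(p(e))), f(p(p(a)), a)))   [R4 at 2]
2. f(p(e), f(p(p(p(e))), f(p(p(a)), a)))  →  f(p(e), f(p(p(p(e))), a))   [R4 at 2.2]
3. f(p(e), f(p(p(p(e))), a))  →  f(p(e), p(e))   [R4 at 2]
4. f(p(e), p(e))  →  p(p(a))   [R2 at ε]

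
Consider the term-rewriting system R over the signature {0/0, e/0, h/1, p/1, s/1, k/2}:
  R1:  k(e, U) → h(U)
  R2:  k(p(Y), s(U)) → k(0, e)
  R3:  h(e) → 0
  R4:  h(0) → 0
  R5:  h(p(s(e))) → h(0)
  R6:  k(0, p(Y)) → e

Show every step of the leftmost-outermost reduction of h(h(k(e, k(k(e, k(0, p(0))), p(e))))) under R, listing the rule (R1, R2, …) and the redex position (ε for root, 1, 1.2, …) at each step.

1. h(h(k(e, k(k(e, k(0, p(0))), p(e)))))  →  h(h(h(k(k(e, k(0, p(0))), p(e)))))   [R1 at 1.1]
2. h(h(h(k(k(e, k(0, p(0))), p(e)))))  →  h(h(h(k(h(k(0, p(0))), p(e)))))   [R1 at 1.1.1.1]
3. h(h(h(k(h(k(0, p(0))), p(e)))))  →  h(h(h(k(h(e), p(e)))))   [R6 at 1.1.1.1.1]
4. h(h(h(k(h(e), p(e)))))  →  h(h(h(k(0, p(e)))))   [R3 at 1.1.1.1]
5. h(h(h(k(0, p(e)))))  →  h(h(h(e)))   [R6 at 1.1.1]
6. h(h(h(e)))  →  h(h(0))   [R3 at 1.1]
7. h(h(0))  →  h(0)   [R4 at 1]
8. h(0)  →  0   [R4 at ε]

0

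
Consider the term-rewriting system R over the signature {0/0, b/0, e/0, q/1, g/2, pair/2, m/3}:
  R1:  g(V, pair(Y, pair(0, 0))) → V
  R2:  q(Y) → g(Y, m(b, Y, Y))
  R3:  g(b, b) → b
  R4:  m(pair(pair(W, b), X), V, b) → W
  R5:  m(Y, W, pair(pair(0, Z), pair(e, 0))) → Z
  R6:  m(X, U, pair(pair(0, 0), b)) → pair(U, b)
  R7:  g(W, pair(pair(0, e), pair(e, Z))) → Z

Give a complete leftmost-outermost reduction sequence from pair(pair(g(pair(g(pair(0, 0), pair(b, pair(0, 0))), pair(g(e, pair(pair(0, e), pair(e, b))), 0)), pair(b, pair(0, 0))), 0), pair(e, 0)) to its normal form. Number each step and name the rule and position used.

1. pair(pair(g(pair(g(pair(0, 0), pair(b, pair(0, 0))), pair(g(e, pair(pair(0, e), pair(e, b))), 0)), pair(b, pair(0, 0))), 0), pair(e, 0))  →  pair(pair(pair(g(pair(0, 0), pair(b, pair(0, 0))), pair(g(e, pair(pair(0, e), pair(e, b))), 0)), 0), pair(e, 0))   [R1 at 1.1]
2. pair(pair(pair(g(pair(0, 0), pair(b, pair(0, 0))), pair(g(e, pair(pair(0, e), pair(e, b))), 0)), 0), pair(e, 0))  →  pair(pair(pair(pair(0, 0), pair(g(e, pair(pair(0, e), pair(e, b))), 0)), 0), pair(e, 0))   [R1 at 1.1.1]
3. pair(pair(pair(pair(0, 0), pair(g(e, pair(pair(0, e), pair(e, b))), 0)), 0), pair(e, 0))  →  pair(pair(pair(pair(0, 0), pair(b, 0)), 0), pair(e, 0))   [R7 at 1.1.2.1]

pair(pair(pair(pair(0, 0), pair(b, 0)), 0), pair(e, 0))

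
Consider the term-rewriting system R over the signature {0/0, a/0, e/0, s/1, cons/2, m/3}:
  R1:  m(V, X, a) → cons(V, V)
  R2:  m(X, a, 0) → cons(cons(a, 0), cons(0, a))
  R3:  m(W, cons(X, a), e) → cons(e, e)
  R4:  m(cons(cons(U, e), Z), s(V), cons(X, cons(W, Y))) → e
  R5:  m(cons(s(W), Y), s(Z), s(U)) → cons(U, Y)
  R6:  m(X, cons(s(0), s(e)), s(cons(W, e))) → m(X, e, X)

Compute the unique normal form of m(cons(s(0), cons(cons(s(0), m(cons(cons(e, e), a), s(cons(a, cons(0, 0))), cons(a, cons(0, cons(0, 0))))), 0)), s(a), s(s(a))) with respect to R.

1. m(cons(s(0), cons(cons(s(0), m(cons(cons(e, e), a), s(cons(a, cons(0, 0))), cons(a, cons(0, cons(0, 0))))), 0)), s(a), s(s(a)))  →  cons(s(a), cons(cons(s(0), m(cons(cons(e, e), a), s(cons(a, cons(0, 0))), cons(a, cons(0, cons(0, 0))))), 0))   [R5 at ε]
2. cons(s(a), cons(cons(s(0), m(cons(cons(e, e), a), s(cons(a, cons(0, 0))), cons(a, cons(0, cons(0, 0))))), 0))  →  cons(s(a), cons(cons(s(0), e), 0))   [R4 at 2.1.2]

cons(s(a), cons(cons(s(0), e), 0))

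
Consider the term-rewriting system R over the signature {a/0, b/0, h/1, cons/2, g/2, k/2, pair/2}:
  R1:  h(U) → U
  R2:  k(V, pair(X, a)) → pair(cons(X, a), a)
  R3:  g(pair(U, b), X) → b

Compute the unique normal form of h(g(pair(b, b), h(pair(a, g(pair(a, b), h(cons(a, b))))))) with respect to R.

b

1. h(g(pair(b, b), h(pair(a, g(pair(a, b), h(cons(a, b)))))))  →  g(pair(b, b), h(pair(a, g(pair(a, b), h(cons(a, b))))))   [R1 at ε]
2. g(pair(b, b), h(pair(a, g(pair(a, b), h(cons(a, b))))))  →  b   [R3 at ε]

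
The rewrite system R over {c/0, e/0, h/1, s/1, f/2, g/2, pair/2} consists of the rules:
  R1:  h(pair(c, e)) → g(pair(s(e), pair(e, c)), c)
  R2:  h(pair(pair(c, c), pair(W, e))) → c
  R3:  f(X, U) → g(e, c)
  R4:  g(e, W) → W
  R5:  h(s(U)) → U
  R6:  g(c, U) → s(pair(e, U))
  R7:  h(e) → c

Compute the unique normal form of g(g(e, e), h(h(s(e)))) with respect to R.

c

1. g(g(e, e), h(h(s(e))))  →  g(e, h(h(s(e))))   [R4 at 1]
2. g(e, h(h(s(e))))  →  h(h(s(e)))   [R4 at ε]
3. h(h(s(e)))  →  h(e)   [R5 at 1]
4. h(e)  →  c   [R7 at ε]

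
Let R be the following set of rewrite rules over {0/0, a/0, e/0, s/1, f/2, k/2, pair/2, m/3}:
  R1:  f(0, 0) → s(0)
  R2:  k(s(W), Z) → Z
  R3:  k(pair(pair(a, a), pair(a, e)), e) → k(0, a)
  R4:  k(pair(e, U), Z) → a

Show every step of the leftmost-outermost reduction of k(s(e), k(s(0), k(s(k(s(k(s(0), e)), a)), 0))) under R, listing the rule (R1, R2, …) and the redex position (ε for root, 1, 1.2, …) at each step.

0

1. k(s(e), k(s(0), k(s(k(s(k(s(0), e)), a)), 0)))  →  k(s(0), k(s(k(s(k(s(0), e)), a)), 0))   [R2 at ε]
2. k(s(0), k(s(k(s(k(s(0), e)), a)), 0))  →  k(s(k(s(k(s(0), e)), a)), 0)   [R2 at ε]
3. k(s(k(s(k(s(0), e)), a)), 0)  →  0   [R2 at ε]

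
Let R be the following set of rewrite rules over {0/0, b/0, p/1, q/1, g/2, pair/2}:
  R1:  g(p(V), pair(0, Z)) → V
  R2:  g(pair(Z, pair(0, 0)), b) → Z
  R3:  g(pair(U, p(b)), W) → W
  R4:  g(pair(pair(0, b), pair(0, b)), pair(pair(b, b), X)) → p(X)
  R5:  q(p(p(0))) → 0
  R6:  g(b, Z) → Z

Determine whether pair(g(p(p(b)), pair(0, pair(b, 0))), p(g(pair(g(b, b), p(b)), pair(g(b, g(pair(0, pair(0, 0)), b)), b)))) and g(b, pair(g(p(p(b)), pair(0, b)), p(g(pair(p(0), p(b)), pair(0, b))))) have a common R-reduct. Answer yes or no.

Reduce t₁ = pair(g(p(p(b)), pair(0, pair(b, 0))), p(g(pair(g(b, b), p(b)), pair(g(b, g(pair(0, pair(0, 0)), b)), b)))):
1. pair(g(p(p(b)), pair(0, pair(b, 0))), p(g(pair(g(b, b), p(b)), pair(g(b, g(pair(0, pair(0, 0)), b)), b))))  →  pair(p(b), p(g(pair(g(b, b), p(b)), pair(g(b, g(pair(0, pair(0, 0)), b)), b))))   [R1 at 1]
2. pair(p(b), p(g(pair(g(b, b), p(b)), pair(g(b, g(pair(0, pair(0, 0)), b)), b))))  →  pair(p(b), p(pair(g(b, g(pair(0, pair(0, 0)), b)), b)))   [R3 at 2.1]
3. pair(p(b), p(pair(g(b, g(pair(0, pair(0, 0)), b)), b)))  →  pair(p(b), p(pair(g(pair(0, pair(0, 0)), b), b)))   [R6 at 2.1.1]
4. pair(p(b), p(pair(g(pair(0, pair(0, 0)), b), b)))  →  pair(p(b), p(pair(0, b)))   [R2 at 2.1.1]

Reduce t₂ = g(b, pair(g(p(p(b)), pair(0, b)), p(g(pair(p(0), p(b)), pair(0, b))))):
1. g(b, pair(g(p(p(b)), pair(0, b)), p(g(pair(p(0), p(b)), pair(0, b)))))  →  pair(g(p(p(b)), pair(0, b)), p(g(pair(p(0), p(b)), pair(0, b))))   [R6 at ε]
2. pair(g(p(p(b)), pair(0, b)), p(g(pair(p(0), p(b)), pair(0, b))))  →  pair(p(b), p(g(pair(p(0), p(b)), pair(0, b))))   [R1 at 1]
3. pair(p(b), p(g(pair(p(0), p(b)), pair(0, b))))  →  pair(p(b), p(pair(0, b)))   [R3 at 2.1]

yes — NF(t₁) = pair(p(b), p(pair(0, b))), NF(t₂) = pair(p(b), p(pair(0, b)))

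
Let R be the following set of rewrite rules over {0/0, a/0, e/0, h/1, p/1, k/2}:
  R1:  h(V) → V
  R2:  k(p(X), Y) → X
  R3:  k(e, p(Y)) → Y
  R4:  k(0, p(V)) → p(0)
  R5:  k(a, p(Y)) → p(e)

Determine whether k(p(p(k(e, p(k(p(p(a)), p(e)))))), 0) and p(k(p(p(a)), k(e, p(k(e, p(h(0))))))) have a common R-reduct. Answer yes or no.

Reduce t₁ = k(p(p(k(e, p(k(p(p(a)), p(e)))))), 0):
1. k(p(p(k(e, p(k(p(p(a)), p(e)))))), 0)  →  p(k(e, p(k(p(p(a)), p(e)))))   [R2 at ε]
2. p(k(e, p(k(p(p(a)), p(e)))))  →  p(k(p(p(a)), p(e)))   [R3 at 1]
3. p(k(p(p(a)), p(e)))  →  p(p(a))   [R2 at 1]

Reduce t₂ = p(k(p(p(a)), k(e, p(k(e, p(h(0))))))):
1. p(k(p(p(a)), k(e, p(k(e, p(h(0)))))))  →  p(p(a))   [R2 at 1]

yes — NF(t₁) = p(p(a)), NF(t₂) = p(p(a))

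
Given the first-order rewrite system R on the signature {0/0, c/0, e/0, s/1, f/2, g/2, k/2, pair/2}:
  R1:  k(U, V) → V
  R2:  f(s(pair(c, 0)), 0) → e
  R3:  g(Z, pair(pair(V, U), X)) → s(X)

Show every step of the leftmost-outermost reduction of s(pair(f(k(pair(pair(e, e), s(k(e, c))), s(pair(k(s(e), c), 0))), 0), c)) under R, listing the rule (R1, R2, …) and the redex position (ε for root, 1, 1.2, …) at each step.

s(pair(e, c))

1. s(pair(f(k(pair(pair(e, e), s(k(e, c))), s(pair(k(s(e), c), 0))), 0), c))  →  s(pair(f(s(pair(k(s(e), c), 0)), 0), c))   [R1 at 1.1.1]
2. s(pair(f(s(pair(k(s(e), c), 0)), 0), c))  →  s(pair(f(s(pair(c, 0)), 0), c))   [R1 at 1.1.1.1.1]
3. s(pair(f(s(pair(c, 0)), 0), c))  →  s(pair(e, c))   [R2 at 1.1]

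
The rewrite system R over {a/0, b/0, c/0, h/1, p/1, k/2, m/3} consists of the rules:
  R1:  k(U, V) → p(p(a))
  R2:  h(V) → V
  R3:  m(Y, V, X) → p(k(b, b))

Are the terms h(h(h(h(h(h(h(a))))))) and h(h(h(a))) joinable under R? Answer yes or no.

yes — NF(t₁) = a, NF(t₂) = a

Reduce t₁ = h(h(h(h(h(h(h(a))))))):
1. h(h(h(h(h(h(h(a)))))))  →  h(h(h(h(h(h(a))))))   [R2 at ε]
2. h(h(h(h(h(h(a))))))  →  h(h(h(h(h(a)))))   [R2 at ε]
3. h(h(h(h(h(a)))))  →  h(h(h(h(a))))   [R2 at ε]
4. h(h(h(h(a))))  →  h(h(h(a)))   [R2 at ε]
5. h(h(h(a)))  →  h(h(a))   [R2 at ε]
6. h(h(a))  →  h(a)   [R2 at ε]
7. h(a)  →  a   [R2 at ε]

Reduce t₂ = h(h(h(a))):
1. h(h(h(a)))  →  h(h(a))   [R2 at ε]
2. h(h(a))  →  h(a)   [R2 at ε]
3. h(a)  →  a   [R2 at ε]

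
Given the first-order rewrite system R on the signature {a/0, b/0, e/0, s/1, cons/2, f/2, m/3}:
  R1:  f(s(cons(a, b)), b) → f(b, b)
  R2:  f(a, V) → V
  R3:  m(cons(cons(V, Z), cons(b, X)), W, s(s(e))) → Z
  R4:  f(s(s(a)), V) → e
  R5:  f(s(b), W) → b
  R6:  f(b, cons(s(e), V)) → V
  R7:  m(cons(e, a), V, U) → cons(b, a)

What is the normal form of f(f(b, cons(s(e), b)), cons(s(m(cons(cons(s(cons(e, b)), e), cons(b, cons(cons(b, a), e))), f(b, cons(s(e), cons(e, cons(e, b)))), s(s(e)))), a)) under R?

a

1. f(f(b, cons(s(e), b)), cons(s(m(cons(cons(s(cons(e, b)), e), cons(b, cons(cons(b, a), e))), f(b, cons(s(e), cons(e, cons(e, b)))), s(s(e)))), a))  →  f(b, cons(s(m(cons(cons(s(cons(e, b)), e), cons(b, cons(cons(b, a), e))), f(b, cons(s(e), cons(e, cons(e, b)))), s(s(e)))), a))   [R6 at 1]
2. f(b, cons(s(m(cons(cons(s(cons(e, b)), e), cons(b, cons(cons(b, a), e))), f(b, cons(s(e), cons(e, cons(e, b)))), s(s(e)))), a))  →  f(b, cons(s(e), a))   [R3 at 2.1.1]
3. f(b, cons(s(e), a))  →  a   [R6 at ε]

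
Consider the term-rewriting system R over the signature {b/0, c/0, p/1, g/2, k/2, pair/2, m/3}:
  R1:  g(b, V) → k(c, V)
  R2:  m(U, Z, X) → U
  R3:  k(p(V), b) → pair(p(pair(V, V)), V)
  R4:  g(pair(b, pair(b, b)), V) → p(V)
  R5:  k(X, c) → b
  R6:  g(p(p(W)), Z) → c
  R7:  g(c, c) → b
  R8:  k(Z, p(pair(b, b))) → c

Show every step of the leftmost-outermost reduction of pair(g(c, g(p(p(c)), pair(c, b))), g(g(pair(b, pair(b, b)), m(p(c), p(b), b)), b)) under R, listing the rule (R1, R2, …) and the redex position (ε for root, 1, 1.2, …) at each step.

1. pair(g(c, g(p(p(c)), pair(c, b))), g(g(pair(b, pair(b, b)), m(p(c), p(b), b)), b))  →  pair(g(c, c), g(g(pair(b, pair(b, b)), m(p(c), p(b), b)), b))   [R6 at 1.2]
2. pair(g(c, c), g(g(pair(b, pair(b, b)), m(p(c), p(b), b)), b))  →  pair(b, g(g(pair(b, pair(b, b)), m(p(c), p(b), b)), b))   [R7 at 1]
3. pair(b, g(g(pair(b, pair(b, b)), m(p(c), p(b), b)), b))  →  pair(b, g(p(m(p(c), p(b), b)), b))   [R4 at 2.1]
4. pair(b, g(p(m(p(c), p(b), b)), b))  →  pair(b, g(p(p(c)), b))   [R2 at 2.1.1]
5. pair(b, g(p(p(c)), b))  →  pair(b, c)   [R6 at 2]

pair(b, c)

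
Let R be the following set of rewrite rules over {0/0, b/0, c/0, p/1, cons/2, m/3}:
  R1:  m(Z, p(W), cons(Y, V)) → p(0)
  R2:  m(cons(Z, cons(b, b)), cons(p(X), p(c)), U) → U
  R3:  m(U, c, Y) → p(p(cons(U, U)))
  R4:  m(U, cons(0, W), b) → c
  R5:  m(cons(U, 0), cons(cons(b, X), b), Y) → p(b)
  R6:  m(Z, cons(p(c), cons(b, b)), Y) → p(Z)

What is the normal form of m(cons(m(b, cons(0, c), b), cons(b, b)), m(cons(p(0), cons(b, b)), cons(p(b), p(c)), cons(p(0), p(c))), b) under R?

1. m(cons(m(b, cons(0, c), b), cons(b, b)), m(cons(p(0), cons(b, b)), cons(p(b), p(c)), cons(p(0), p(c))), b)  →  m(cons(c, cons(b, b)), m(cons(p(0), cons(b, b)), cons(p(b), p(c)), cons(p(0), p(c))), b)   [R4 at 1.1]
2. m(cons(c, cons(b, b)), m(cons(p(0), cons(b, b)), cons(p(b), p(c)), cons(p(0), p(c))), b)  →  m(cons(c, cons(b, b)), cons(p(0), p(c)), b)   [R2 at 2]
3. m(cons(c, cons(b, b)), cons(p(0), p(c)), b)  →  b   [R2 at ε]

b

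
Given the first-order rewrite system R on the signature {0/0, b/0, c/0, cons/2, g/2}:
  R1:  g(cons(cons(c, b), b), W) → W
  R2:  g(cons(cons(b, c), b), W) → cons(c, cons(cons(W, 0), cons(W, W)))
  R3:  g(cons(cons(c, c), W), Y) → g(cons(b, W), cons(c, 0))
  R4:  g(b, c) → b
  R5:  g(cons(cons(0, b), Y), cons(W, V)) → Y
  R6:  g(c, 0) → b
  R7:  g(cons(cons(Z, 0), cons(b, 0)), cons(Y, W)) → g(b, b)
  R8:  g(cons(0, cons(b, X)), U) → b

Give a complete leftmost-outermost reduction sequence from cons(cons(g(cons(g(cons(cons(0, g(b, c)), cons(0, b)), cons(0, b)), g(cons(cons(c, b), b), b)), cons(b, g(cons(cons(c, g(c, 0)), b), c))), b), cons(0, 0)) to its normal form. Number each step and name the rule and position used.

1. cons(cons(g(cons(g(cons(cons(0, g(b, c)), cons(0, b)), cons(0, b)), g(cons(cons(c, b), b), b)), cons(b, g(cons(cons(c, g(c, 0)), b), c))), b), cons(0, 0))  →  cons(cons(g(cons(g(cons(cons(0, b), cons(0, b)), cons(0, b)), g(cons(cons(c, b), b), b)), cons(b, g(cons(cons(c, g(c, 0)), b), c))), b), cons(0, 0))   [R4 at 1.1.1.1.1.1.2]
2. cons(cons(g(cons(g(cons(cons(0, b), cons(0, b)), cons(0, b)), g(cons(cons(c, b), b), b)), cons(b, g(cons(cons(c, g(c, 0)), b), c))), b), cons(0, 0))  →  cons(cons(g(cons(cons(0, b), g(cons(cons(c, b), b), b)), cons(b, g(cons(cons(c, g(c, 0)), b), c))), b), cons(0, 0))   [R5 at 1.1.1.1]
3. cons(cons(g(cons(cons(0, b), g(cons(cons(c, b), b), b)), cons(b, g(cons(cons(c, g(c, 0)), b), c))), b), cons(0, 0))  →  cons(cons(g(cons(cons(c, b), b), b), b), cons(0, 0))   [R5 at 1.1]
4. cons(cons(g(cons(cons(c, b), b), b), b), cons(0, 0))  →  cons(cons(b, b), cons(0, 0))   [R1 at 1.1]

cons(cons(b, b), cons(0, 0))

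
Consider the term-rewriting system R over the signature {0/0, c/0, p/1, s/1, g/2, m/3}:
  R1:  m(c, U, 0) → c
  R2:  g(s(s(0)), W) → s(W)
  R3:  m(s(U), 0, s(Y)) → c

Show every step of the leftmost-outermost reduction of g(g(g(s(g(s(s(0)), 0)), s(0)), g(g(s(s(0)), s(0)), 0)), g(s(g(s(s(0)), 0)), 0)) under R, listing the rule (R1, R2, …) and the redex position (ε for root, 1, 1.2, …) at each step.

s(s(0))

1. g(g(g(s(g(s(s(0)), 0)), s(0)), g(g(s(s(0)), s(0)), 0)), g(s(g(s(s(0)), 0)), 0))  →  g(g(g(s(s(0)), s(0)), g(g(s(s(0)), s(0)), 0)), g(s(g(s(s(0)), 0)), 0))   [R2 at 1.1.1.1]
2. g(g(g(s(s(0)), s(0)), g(g(s(s(0)), s(0)), 0)), g(s(g(s(s(0)), 0)), 0))  →  g(g(s(s(0)), g(g(s(s(0)), s(0)), 0)), g(s(g(s(s(0)), 0)), 0))   [R2 at 1.1]
3. g(g(s(s(0)), g(g(s(s(0)), s(0)), 0)), g(s(g(s(s(0)), 0)), 0))  →  g(s(g(g(s(s(0)), s(0)), 0)), g(s(g(s(s(0)), 0)), 0))   [R2 at 1]
4. g(s(g(g(s(s(0)), s(0)), 0)), g(s(g(s(s(0)), 0)), 0))  →  g(s(g(s(s(0)), 0)), g(s(g(s(s(0)), 0)), 0))   [R2 at 1.1.1]
5. g(s(g(s(s(0)), 0)), g(s(g(s(s(0)), 0)), 0))  →  g(s(s(0)), g(s(g(s(s(0)), 0)), 0))   [R2 at 1.1]
6. g(s(s(0)), g(s(g(s(s(0)), 0)), 0))  →  s(g(s(g(s(s(0)), 0)), 0))   [R2 at ε]
7. s(g(s(g(s(s(0)), 0)), 0))  →  s(g(s(s(0)), 0))   [R2 at 1.1.1]
8. s(g(s(s(0)), 0))  →  s(s(0))   [R2 at 1]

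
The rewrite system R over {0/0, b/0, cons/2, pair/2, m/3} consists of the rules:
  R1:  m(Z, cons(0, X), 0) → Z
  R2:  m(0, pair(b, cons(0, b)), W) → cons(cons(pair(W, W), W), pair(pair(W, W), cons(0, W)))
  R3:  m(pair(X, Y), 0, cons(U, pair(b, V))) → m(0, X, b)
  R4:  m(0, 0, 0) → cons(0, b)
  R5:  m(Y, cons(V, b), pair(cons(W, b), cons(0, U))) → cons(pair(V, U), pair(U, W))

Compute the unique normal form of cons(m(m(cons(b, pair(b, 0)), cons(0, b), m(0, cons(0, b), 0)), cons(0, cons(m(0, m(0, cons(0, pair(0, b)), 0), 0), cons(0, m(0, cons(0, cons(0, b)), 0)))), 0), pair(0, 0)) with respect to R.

1. cons(m(m(cons(b, pair(b, 0)), cons(0, b), m(0, cons(0, b), 0)), cons(0, cons(m(0, m(0, cons(0, pair(0, b)), 0), 0), cons(0, m(0, cons(0, cons(0, b)), 0)))), 0), pair(0, 0))  →  cons(m(cons(b, pair(b, 0)), cons(0, b), m(0, cons(0, b), 0)), pair(0, 0))   [R1 at 1]
2. cons(m(cons(b, pair(b, 0)), cons(0, b), m(0, cons(0, b), 0)), pair(0, 0))  →  cons(m(cons(b, pair(b, 0)), cons(0, b), 0), pair(0, 0))   [R1 at 1.3]
3. cons(m(cons(b, pair(b, 0)), cons(0, b), 0), pair(0, 0))  →  cons(cons(b, pair(b, 0)), pair(0, 0))   [R1 at 1]

cons(cons(b, pair(b, 0)), pair(0, 0))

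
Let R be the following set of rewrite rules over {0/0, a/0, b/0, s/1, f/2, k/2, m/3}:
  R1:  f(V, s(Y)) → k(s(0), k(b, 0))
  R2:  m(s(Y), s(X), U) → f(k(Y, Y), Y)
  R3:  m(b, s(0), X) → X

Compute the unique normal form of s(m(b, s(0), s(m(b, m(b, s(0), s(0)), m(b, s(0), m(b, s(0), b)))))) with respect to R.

s(s(b))

1. s(m(b, s(0), s(m(b, m(b, s(0), s(0)), m(b, s(0), m(b, s(0), b))))))  →  s(s(m(b, m(b, s(0), s(0)), m(b, s(0), m(b, s(0), b)))))   [R3 at 1]
2. s(s(m(b, m(b, s(0), s(0)), m(b, s(0), m(b, s(0), b)))))  →  s(s(m(b, s(0), m(b, s(0), m(b, s(0), b)))))   [R3 at 1.1.2]
3. s(s(m(b, s(0), m(b, s(0), m(b, s(0), b)))))  →  s(s(m(b, s(0), m(b, s(0), b))))   [R3 at 1.1]
4. s(s(m(b, s(0), m(b, s(0), b))))  →  s(s(m(b, s(0), b)))   [R3 at 1.1]
5. s(s(m(b, s(0), b)))  →  s(s(b))   [R3 at 1.1]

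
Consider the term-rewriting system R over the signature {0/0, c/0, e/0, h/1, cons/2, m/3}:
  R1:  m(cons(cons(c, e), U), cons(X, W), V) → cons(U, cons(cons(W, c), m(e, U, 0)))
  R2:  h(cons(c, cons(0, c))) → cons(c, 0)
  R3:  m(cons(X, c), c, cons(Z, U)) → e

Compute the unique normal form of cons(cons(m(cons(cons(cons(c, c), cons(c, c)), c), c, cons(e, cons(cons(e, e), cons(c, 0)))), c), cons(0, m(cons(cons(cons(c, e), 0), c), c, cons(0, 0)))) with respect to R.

1. cons(cons(m(cons(cons(cons(c, c), cons(c, c)), c), c, cons(e, cons(cons(e, e), cons(c, 0)))), c), cons(0, m(cons(cons(cons(c, e), 0), c), c, cons(0, 0))))  →  cons(cons(e, c), cons(0, m(cons(cons(cons(c, e), 0), c), c, cons(0, 0))))   [R3 at 1.1]
2. cons(cons(e, c), cons(0, m(cons(cons(cons(c, e), 0), c), c, cons(0, 0))))  →  cons(cons(e, c), cons(0, e))   [R3 at 2.2]

cons(cons(e, c), cons(0, e))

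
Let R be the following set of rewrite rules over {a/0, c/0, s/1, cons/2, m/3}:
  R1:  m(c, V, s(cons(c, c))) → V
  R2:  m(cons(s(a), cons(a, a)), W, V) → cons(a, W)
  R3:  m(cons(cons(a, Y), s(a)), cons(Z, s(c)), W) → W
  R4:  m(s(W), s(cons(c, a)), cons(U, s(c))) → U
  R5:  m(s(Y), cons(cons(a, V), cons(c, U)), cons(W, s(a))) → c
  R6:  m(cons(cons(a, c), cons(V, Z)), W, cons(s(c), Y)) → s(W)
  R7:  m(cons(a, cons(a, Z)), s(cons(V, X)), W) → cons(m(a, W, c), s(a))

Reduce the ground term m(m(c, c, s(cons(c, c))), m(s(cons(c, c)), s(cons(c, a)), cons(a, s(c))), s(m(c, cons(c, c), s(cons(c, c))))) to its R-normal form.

a

1. m(m(c, c, s(cons(c, c))), m(s(cons(c, c)), s(cons(c, a)), cons(a, s(c))), s(m(c, cons(c, c), s(cons(c, c)))))  →  m(c, m(s(cons(c, c)), s(cons(c, a)), cons(a, s(c))), s(m(c, cons(c, c), s(cons(c, c)))))   [R1 at 1]
2. m(c, m(s(cons(c, c)), s(cons(c, a)), cons(a, s(c))), s(m(c, cons(c, c), s(cons(c, c)))))  →  m(c, a, s(m(c, cons(c, c), s(cons(c, c)))))   [R4 at 2]
3. m(c, a, s(m(c, cons(c, c), s(cons(c, c)))))  →  m(c, a, s(cons(c, c)))   [R1 at 3.1]
4. m(c, a, s(cons(c, c)))  →  a   [R1 at ε]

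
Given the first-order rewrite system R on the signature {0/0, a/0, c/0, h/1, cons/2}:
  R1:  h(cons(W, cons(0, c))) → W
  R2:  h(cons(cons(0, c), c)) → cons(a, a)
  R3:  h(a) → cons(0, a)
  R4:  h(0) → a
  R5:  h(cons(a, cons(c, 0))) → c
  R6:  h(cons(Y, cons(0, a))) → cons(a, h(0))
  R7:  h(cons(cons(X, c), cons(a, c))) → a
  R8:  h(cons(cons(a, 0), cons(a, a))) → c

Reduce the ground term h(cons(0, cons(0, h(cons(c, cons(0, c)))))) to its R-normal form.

1. h(cons(0, cons(0, h(cons(c, cons(0, c))))))  →  h(cons(0, cons(0, c)))   [R1 at 1.2.2]
2. h(cons(0, cons(0, c)))  →  0   [R1 at ε]

0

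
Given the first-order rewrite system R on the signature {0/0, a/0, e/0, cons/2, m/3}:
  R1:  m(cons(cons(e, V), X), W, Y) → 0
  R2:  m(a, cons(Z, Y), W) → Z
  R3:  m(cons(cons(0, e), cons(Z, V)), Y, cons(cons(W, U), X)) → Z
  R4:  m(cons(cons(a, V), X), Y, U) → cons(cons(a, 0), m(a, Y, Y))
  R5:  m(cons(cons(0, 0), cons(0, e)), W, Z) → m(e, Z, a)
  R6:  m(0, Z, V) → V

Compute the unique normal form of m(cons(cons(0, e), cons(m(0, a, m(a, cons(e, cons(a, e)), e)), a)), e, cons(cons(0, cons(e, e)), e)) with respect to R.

1. m(cons(cons(0, e), cons(m(0, a, m(a, cons(e, cons(a, e)), e)), a)), e, cons(cons(0, cons(e, e)), e))  →  m(0, a, m(a, cons(e, cons(a, e)), e))   [R3 at ε]
2. m(0, a, m(a, cons(e, cons(a, e)), e))  →  m(a, cons(e, cons(a, e)), e)   [R6 at ε]
3. m(a, cons(e, cons(a, e)), e)  →  e   [R2 at ε]

e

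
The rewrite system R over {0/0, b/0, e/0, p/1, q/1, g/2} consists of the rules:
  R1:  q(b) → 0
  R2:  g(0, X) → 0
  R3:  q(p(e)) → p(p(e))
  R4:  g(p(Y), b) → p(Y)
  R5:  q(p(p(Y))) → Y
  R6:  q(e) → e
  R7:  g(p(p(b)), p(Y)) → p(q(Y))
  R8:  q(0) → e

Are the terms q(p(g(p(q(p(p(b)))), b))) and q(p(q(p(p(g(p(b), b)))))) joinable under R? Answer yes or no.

Reduce t₁ = q(p(g(p(q(p(p(b)))), b))):
1. q(p(g(p(q(p(p(b)))), b)))  →  q(p(p(q(p(p(b))))))   [R4 at 1.1]
2. q(p(p(q(p(p(b))))))  →  q(p(p(b)))   [R5 at ε]
3. q(p(p(b)))  →  b   [R5 at ε]

Reduce t₂ = q(p(q(p(p(g(p(b), b)))))):
1. q(p(q(p(p(g(p(b), b))))))  →  q(p(g(p(b), b)))   [R5 at 1.1]
2. q(p(g(p(b), b)))  →  q(p(p(b)))   [R4 at 1.1]
3. q(p(p(b)))  →  b   [R5 at ε]

yes — NF(t₁) = b, NF(t₂) = b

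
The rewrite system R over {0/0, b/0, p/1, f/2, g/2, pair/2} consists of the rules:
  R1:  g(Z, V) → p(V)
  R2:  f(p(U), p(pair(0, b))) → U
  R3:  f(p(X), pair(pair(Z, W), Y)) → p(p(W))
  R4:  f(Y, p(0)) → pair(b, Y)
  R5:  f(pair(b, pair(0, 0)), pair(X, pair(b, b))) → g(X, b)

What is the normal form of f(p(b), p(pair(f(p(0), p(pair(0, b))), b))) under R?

1. f(p(b), p(pair(f(p(0), p(pair(0, b))), b)))  →  f(p(b), p(pair(0, b)))   [R2 at 2.1.1]
2. f(p(b), p(pair(0, b)))  →  b   [R2 at ε]

b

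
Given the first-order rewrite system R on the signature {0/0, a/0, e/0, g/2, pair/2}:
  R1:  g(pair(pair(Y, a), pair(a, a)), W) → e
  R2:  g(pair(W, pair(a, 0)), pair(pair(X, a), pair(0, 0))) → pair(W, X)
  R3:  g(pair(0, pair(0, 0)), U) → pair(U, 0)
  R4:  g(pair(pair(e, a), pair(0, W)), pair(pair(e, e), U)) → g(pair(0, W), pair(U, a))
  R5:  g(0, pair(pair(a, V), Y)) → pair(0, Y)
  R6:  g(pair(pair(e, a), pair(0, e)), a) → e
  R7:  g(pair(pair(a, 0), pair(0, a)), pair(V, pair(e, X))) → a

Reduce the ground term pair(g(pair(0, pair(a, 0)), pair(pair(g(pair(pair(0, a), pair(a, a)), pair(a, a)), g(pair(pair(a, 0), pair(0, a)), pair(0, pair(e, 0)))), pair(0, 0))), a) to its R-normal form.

1. pair(g(pair(0, pair(a, 0)), pair(pair(g(pair(pair(0, a), pair(a, a)), pair(a, a)), g(pair(pair(a, 0), pair(0, a)), pair(0, pair(e, 0)))), pair(0, 0))), a)  →  pair(g(pair(0, pair(a, 0)), pair(pair(e, g(pair(pair(a, 0), pair(0, a)), pair(0, pair(e, 0)))), pair(0, 0))), a)   [R1 at 1.2.1.1]
2. pair(g(pair(0, pair(a, 0)), pair(pair(e, g(pair(pair(a, 0), pair(0, a)), pair(0, pair(e, 0)))), pair(0, 0))), a)  →  pair(g(pair(0, pair(a, 0)), pair(pair(e, a), pair(0, 0))), a)   [R7 at 1.2.1.2]
3. pair(g(pair(0, pair(a, 0)), pair(pair(e, a), pair(0, 0))), a)  →  pair(pair(0, e), a)   [R2 at 1]

pair(pair(0, e), a)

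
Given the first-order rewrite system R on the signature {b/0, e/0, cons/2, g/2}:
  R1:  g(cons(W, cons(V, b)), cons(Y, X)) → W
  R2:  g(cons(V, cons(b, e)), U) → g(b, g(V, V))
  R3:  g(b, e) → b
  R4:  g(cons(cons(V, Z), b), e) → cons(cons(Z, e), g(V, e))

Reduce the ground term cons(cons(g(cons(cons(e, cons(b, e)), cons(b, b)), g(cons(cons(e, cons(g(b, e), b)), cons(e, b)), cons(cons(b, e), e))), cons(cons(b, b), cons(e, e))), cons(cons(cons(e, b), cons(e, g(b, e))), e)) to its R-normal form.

cons(cons(cons(e, cons(b, e)), cons(cons(b, b), cons(e, e))), cons(cons(cons(e, b), cons(e, b)), e))

1. cons(cons(g(cons(cons(e, cons(b, e)), cons(b, b)), g(cons(cons(e, cons(g(b, e), b)), cons(e, b)), cons(cons(b, e), e))), cons(cons(b, b), cons(e, e))), cons(cons(cons(e, b), cons(e, g(b, e))), e))  →  cons(cons(g(cons(cons(e, cons(b, e)), cons(b, b)), cons(e, cons(g(b, e), b))), cons(cons(b, b), cons(e, e))), cons(cons(cons(e, b), cons(e, g(b, e))), e))   [R1 at 1.1.2]
2. cons(cons(g(cons(cons(e, cons(b, e)), cons(b, b)), cons(e, cons(g(b, e), b))), cons(cons(b, b), cons(e, e))), cons(cons(cons(e, b), cons(e, g(b, e))), e))  →  cons(cons(cons(e, cons(b, e)), cons(cons(b, b), cons(e, e))), cons(cons(cons(e, b), cons(e, g(b, e))), e))   [R1 at 1.1]
3. cons(cons(cons(e, cons(b, e)), cons(cons(b, b), cons(e, e))), cons(cons(cons(e, b), cons(e, g(b, e))), e))  →  cons(cons(cons(e, cons(b, e)), cons(cons(b, b), cons(e, e))), cons(cons(cons(e, b), cons(e, b)), e))   [R3 at 2.1.2.2]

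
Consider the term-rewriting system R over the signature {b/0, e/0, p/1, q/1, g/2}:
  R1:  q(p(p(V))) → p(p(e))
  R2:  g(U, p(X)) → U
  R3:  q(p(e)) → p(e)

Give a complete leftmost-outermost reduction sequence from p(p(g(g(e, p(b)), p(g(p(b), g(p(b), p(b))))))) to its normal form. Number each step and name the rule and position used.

p(p(e))

1. p(p(g(g(e, p(b)), p(g(p(b), g(p(b), p(b)))))))  →  p(p(g(e, p(b))))   [R2 at 1.1]
2. p(p(g(e, p(b))))  →  p(p(e))   [R2 at 1.1]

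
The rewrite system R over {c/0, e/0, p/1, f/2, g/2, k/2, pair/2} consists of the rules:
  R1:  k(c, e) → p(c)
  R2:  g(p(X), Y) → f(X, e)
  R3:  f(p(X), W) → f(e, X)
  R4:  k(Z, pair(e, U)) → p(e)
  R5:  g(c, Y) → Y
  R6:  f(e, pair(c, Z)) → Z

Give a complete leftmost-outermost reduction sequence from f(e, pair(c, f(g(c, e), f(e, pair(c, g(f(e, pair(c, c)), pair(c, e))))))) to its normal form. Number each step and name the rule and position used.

1. f(e, pair(c, f(g(c, e), f(e, pair(c, g(f(e, pair(c, c)), pair(c, e)))))))  →  f(g(c, e), f(e, pair(c, g(f(e, pair(c, c)), pair(c, e)))))   [R6 at ε]
2. f(g(c, e), f(e, pair(c, g(f(e, pair(c, c)), pair(c, e)))))  →  f(e, f(e, pair(c, g(f(e, pair(c, c)), pair(c, e)))))   [R5 at 1]
3. f(e, f(e, pair(c, g(f(e, pair(c, c)), pair(c, e)))))  →  f(e, g(f(e, pair(c, c)), pair(c, e)))   [R6 at 2]
4. f(e, g(f(e, pair(c, c)), pair(c, e)))  →  f(e, g(c, pair(c, e)))   [R6 at 2.1]
5. f(e, g(c, pair(c, e)))  →  f(e, pair(c, e))   [R5 at 2]
6. f(e, pair(c, e))  →  e   [R6 at ε]

e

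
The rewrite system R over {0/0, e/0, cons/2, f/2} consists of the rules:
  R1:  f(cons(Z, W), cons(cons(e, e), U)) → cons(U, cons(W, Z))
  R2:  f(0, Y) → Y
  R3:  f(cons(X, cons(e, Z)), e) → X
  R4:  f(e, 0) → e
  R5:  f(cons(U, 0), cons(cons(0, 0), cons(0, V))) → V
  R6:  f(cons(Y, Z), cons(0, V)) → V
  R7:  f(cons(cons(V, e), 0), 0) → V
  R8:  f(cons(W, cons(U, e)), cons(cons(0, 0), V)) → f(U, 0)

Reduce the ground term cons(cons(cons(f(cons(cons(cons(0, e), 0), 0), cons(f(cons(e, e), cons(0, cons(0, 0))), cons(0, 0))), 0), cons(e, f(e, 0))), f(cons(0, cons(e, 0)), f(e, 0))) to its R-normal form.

cons(cons(cons(0, 0), cons(e, e)), 0)

1. cons(cons(cons(f(cons(cons(cons(0, e), 0), 0), cons(f(cons(e, e), cons(0, cons(0, 0))), cons(0, 0))), 0), cons(e, f(e, 0))), f(cons(0, cons(e, 0)), f(e, 0)))  →  cons(cons(cons(f(cons(cons(cons(0, e), 0), 0), cons(cons(0, 0), cons(0, 0))), 0), cons(e, f(e, 0))), f(cons(0, cons(e, 0)), f(e, 0)))   [R6 at 1.1.1.2.1]
2. cons(cons(cons(f(cons(cons(cons(0, e), 0), 0), cons(cons(0, 0), cons(0, 0))), 0), cons(e, f(e, 0))), f(cons(0, cons(e, 0)), f(e, 0)))  →  cons(cons(cons(0, 0), cons(e, f(e, 0))), f(cons(0, cons(e, 0)), f(e, 0)))   [R5 at 1.1.1]
3. cons(cons(cons(0, 0), cons(e, f(e, 0))), f(cons(0, cons(e, 0)), f(e, 0)))  →  cons(cons(cons(0, 0), cons(e, e)), f(cons(0, cons(e, 0)), f(e, 0)))   [R4 at 1.2.2]
4. cons(cons(cons(0, 0), cons(e, e)), f(cons(0, cons(e, 0)), f(e, 0)))  →  cons(cons(cons(0, 0), cons(e, e)), f(cons(0, cons(e, 0)), e))   [R4 at 2.2]
5. cons(cons(cons(0, 0), cons(e, e)), f(cons(0, cons(e, 0)), e))  →  cons(cons(cons(0, 0), cons(e, e)), 0)   [R3 at 2]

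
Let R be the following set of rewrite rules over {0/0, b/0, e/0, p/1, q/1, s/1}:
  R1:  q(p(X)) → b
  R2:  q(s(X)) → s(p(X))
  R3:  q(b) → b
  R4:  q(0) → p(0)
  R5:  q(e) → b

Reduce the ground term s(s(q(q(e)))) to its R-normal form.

1. s(s(q(q(e))))  →  s(s(q(b)))   [R5 at 1.1.1]
2. s(s(q(b)))  →  s(s(b))   [R3 at 1.1]

s(s(b))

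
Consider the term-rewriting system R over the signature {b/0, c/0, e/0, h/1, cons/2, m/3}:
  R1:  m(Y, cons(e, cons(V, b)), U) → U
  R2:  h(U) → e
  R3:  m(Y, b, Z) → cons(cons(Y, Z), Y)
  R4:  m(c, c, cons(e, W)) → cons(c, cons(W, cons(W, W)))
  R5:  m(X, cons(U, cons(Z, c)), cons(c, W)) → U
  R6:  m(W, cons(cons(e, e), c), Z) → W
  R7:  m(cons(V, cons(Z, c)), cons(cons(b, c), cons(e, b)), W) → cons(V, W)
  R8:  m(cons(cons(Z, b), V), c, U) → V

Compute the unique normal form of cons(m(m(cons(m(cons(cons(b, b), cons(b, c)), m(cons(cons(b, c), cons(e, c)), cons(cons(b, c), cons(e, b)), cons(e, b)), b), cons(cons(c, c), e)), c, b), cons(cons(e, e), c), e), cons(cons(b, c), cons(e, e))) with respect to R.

cons(cons(cons(c, c), e), cons(cons(b, c), cons(e, e)))

1. cons(m(m(cons(m(cons(cons(b, b), cons(b, c)), m(cons(cons(b, c), cons(e, c)), cons(cons(b, c), cons(e, b)), cons(e, b)), b), cons(cons(c, c), e)), c, b), cons(cons(e, e), c), e), cons(cons(b, c), cons(e, e)))  →  cons(m(cons(m(cons(cons(b, b), cons(b, c)), m(cons(cons(b, c), cons(e, c)), cons(cons(b, c), cons(e, b)), cons(e, b)), b), cons(cons(c, c), e)), c, b), cons(cons(b, c), cons(e, e)))   [R6 at 1]
2. cons(m(cons(m(cons(cons(b, b), cons(b, c)), m(cons(cons(b, c), cons(e, c)), cons(cons(b, c), cons(e, b)), cons(e, b)), b), cons(cons(c, c), e)), c, b), cons(cons(b, c), cons(e, e)))  →  cons(m(cons(m(cons(cons(b, b), cons(b, c)), cons(cons(b, c), cons(e, b)), b), cons(cons(c, c), e)), c, b), cons(cons(b, c), cons(e, e)))   [R7 at 1.1.1.2]
3. cons(m(cons(m(cons(cons(b, b), cons(b, c)), cons(cons(b, c), cons(e, b)), b), cons(cons(c, c), e)), c, b), cons(cons(b, c), cons(e, e)))  →  cons(m(cons(cons(cons(b, b), b), cons(cons(c, c), e)), c, b), cons(cons(b, c), cons(e, e)))   [R7 at 1.1.1]
4. cons(m(cons(cons(cons(b, b), b), cons(cons(c, c), e)), c, b), cons(cons(b, c), cons(e, e)))  →  cons(cons(cons(c, c), e), cons(cons(b, c), cons(e, e)))   [R8 at 1]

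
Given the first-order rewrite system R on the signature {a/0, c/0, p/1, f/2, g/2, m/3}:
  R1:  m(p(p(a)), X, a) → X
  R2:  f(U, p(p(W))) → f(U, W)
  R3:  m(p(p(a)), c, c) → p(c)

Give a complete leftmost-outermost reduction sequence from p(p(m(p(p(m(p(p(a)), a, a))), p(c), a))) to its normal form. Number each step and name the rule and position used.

1. p(p(m(p(p(m(p(p(a)), a, a))), p(c), a)))  →  p(p(m(p(p(a)), p(c), a)))   [R1 at 1.1.1.1.1]
2. p(p(m(p(p(a)), p(c), a)))  →  p(p(p(c)))   [R1 at 1.1]

p(p(p(c)))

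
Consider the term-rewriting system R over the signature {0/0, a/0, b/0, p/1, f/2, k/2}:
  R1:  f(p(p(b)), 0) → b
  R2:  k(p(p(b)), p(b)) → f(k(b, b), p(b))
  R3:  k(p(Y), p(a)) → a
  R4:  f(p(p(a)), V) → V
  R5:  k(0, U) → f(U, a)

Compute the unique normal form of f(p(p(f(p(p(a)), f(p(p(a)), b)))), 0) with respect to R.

1. f(p(p(f(p(p(a)), f(p(p(a)), b)))), 0)  →  f(p(p(f(p(p(a)), b))), 0)   [R4 at 1.1.1]
2. f(p(p(f(p(p(a)), b))), 0)  →  f(p(p(b)), 0)   [R4 at 1.1.1]
3. f(p(p(b)), 0)  →  b   [R1 at ε]

b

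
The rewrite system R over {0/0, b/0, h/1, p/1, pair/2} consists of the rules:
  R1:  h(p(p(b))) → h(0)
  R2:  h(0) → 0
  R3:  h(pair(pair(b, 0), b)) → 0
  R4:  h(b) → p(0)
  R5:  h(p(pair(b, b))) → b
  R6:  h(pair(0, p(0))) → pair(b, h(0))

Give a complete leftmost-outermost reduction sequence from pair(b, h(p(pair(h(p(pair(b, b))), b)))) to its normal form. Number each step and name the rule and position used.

pair(b, b)

1. pair(b, h(p(pair(h(p(pair(b, b))), b))))  →  pair(b, h(p(pair(b, b))))   [R5 at 2.1.1.1]
2. pair(b, h(p(pair(b, b))))  →  pair(b, b)   [R5 at 2]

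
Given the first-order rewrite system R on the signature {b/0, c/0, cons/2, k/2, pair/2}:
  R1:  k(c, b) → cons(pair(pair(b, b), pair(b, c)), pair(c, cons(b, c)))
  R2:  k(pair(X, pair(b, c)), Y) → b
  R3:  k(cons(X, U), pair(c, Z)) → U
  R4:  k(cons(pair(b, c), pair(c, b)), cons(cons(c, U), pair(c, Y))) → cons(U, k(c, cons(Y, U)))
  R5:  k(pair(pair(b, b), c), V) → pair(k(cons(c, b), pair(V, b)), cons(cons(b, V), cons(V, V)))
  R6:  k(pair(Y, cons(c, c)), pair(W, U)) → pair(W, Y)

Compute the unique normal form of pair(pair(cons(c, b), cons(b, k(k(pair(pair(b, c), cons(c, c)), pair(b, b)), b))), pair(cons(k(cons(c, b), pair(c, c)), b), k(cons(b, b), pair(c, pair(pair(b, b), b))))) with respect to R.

pair(pair(cons(c, b), cons(b, b)), pair(cons(b, b), b))

1. pair(pair(cons(c, b), cons(b, k(k(pair(pair(b, c), cons(c, c)), pair(b, b)), b))), pair(cons(k(cons(c, b), pair(c, c)), b), k(cons(b, b), pair(c, pair(pair(b, b), b)))))  →  pair(pair(cons(c, b), cons(b, k(pair(b, pair(b, c)), b))), pair(cons(k(cons(c, b), pair(c, c)), b), k(cons(b, b), pair(c, pair(pair(b, b), b)))))   [R6 at 1.2.2.1]
2. pair(pair(cons(c, b), cons(b, k(pair(b, pair(b, c)), b))), pair(cons(k(cons(c, b), pair(c, c)), b), k(cons(b, b), pair(c, pair(pair(b, b), b)))))  →  pair(pair(cons(c, b), cons(b, b)), pair(cons(k(cons(c, b), pair(c, c)), b), k(cons(b, b), pair(c, pair(pair(b, b), b)))))   [R2 at 1.2.2]
3. pair(pair(cons(c, b), cons(b, b)), pair(cons(k(cons(c, b), pair(c, c)), b), k(cons(b, b), pair(c, pair(pair(b, b), b)))))  →  pair(pair(cons(c, b), cons(b, b)), pair(cons(b, b), k(cons(b, b), pair(c, pair(pair(b, b), b)))))   [R3 at 2.1.1]
4. pair(pair(cons(c, b), cons(b, b)), pair(cons(b, b), k(cons(b, b), pair(c, pair(pair(b, b), b)))))  →  pair(pair(cons(c, b), cons(b, b)), pair(cons(b, b), b))   [R3 at 2.2]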